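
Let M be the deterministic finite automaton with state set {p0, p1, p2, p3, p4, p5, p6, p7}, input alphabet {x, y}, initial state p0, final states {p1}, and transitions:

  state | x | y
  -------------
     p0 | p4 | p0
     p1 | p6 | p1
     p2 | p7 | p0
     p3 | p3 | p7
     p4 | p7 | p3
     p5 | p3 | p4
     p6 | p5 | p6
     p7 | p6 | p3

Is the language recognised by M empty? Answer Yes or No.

Yes

The states reachable from the start state are {p0, p3, p4, p5, p6, p7}.
None of the accepting states {p1} is reachable, so no string is accepted and L(M) = ∅.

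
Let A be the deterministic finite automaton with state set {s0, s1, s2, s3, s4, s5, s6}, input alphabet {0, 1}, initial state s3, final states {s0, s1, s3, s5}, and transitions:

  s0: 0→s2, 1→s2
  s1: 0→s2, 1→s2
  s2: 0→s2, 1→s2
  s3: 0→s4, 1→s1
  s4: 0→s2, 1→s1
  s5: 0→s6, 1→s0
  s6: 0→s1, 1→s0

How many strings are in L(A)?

3

The useful subgraph on states {s1, s3, s4} is acyclic, so L(A) is finite; the longest accepting path visits 3 useful states, giving maximum string length 2.
Counting accepting paths from s3 by length: 1 of length 0, 1 of length 1, 1 of length 2. Total 3.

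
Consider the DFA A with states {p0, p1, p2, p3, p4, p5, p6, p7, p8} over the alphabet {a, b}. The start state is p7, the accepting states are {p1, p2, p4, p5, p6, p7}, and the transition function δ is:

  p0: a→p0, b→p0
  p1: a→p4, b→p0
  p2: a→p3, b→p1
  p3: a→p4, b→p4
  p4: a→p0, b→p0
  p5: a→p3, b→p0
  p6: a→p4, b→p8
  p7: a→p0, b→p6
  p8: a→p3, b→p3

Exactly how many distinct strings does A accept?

The useful subgraph on states {p3, p4, p6, p7, p8} is acyclic, so L(A) is finite; the longest accepting path visits 5 useful states, giving maximum string length 4.
Counting accepting paths from p7 by length: 1 of length 0, 1 of length 1, 1 of length 2, 4 of length 4. Total 7.

7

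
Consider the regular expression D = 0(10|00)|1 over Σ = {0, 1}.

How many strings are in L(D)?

The expression has no Kleene star, so L(D) is finite. Expanding the alternatives gives {1, 000, 010}.
That is 1 of length 1, 2 of length 3: 3 strings in all.

3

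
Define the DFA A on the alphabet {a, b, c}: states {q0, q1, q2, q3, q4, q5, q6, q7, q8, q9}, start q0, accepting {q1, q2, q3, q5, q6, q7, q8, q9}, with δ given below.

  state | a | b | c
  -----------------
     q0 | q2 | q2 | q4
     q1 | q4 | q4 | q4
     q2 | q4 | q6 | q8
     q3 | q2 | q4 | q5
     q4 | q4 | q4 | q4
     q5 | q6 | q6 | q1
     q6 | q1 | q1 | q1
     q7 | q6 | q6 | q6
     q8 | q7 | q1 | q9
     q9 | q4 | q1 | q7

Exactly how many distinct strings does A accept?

The useful subgraph on states {q0, q1, q2, q6, q7, q8, q9} is acyclic, so L(A) is finite; the longest accepting path visits 7 useful states, giving maximum string length 6.
Counting accepting paths from q0 by length: 2 of length 1, 4 of length 2, 12 of length 3, 10 of length 4, 24 of length 5, 18 of length 6. Total 70.

70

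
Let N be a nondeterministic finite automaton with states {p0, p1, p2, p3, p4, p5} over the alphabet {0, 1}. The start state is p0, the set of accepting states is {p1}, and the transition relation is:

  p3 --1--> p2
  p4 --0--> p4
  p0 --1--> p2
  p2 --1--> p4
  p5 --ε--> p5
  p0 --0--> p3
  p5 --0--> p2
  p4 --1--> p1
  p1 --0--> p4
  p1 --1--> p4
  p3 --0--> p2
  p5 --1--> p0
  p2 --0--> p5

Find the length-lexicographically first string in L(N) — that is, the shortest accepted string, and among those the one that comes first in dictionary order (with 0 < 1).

A breadth-first search from p0 reaches an accepting state first via the path p0 → p2 → p4 → p1 on input 111.
No string of length < 3 is accepted (BFS exhausts all shorter strings without reaching an accepting state), and 111 is the lexicographically least accepting string of length 3.

111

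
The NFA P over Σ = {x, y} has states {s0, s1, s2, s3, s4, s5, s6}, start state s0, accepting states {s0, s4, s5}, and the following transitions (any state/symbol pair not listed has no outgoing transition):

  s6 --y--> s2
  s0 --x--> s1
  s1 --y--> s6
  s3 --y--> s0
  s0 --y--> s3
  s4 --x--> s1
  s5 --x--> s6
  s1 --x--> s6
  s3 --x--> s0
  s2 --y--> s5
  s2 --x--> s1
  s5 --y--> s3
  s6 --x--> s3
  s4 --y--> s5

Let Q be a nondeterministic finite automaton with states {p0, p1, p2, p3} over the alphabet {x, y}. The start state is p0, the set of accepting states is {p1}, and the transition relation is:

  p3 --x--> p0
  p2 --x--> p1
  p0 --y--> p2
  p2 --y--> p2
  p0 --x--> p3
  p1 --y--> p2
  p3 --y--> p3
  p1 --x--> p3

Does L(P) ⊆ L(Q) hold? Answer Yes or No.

No

The empty string ε is in L(P) but not in L(Q).
So L(P) ⊄ L(Q).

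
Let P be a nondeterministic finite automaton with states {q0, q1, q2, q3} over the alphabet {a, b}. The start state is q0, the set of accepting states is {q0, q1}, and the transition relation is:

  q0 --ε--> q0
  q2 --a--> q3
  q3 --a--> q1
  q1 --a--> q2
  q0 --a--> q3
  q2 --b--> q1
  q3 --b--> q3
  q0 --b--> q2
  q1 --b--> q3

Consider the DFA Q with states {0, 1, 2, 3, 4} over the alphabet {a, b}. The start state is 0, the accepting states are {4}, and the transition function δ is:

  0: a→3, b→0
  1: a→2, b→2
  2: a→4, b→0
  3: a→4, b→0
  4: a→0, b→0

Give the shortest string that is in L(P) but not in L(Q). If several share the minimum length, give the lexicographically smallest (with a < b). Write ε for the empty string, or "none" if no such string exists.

ε

The empty string ε is accepted by P but not by Q.
Since ε is the unique shortest string, it is the required witness.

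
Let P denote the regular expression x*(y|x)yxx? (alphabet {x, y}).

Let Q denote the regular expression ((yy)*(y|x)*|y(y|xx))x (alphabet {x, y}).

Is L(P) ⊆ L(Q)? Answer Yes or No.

Converting the expression P to a DFA (subset construction, then merging equivalent states) gives the minimal DFA with states {p0, p1, p2, p3, p4, p5, p6, p7}, start state p0, accepting states {p6, p7} and transitions p0: x→p1, y→p2; p1: x→p1, y→p3; p2: x→p4, y→p5; p3: x→p6, y→p5; p4: x→p4, y→p4; p5: x→p6, y→p4; p6: x→p7, y→p4; p7: x→p4, y→p4.
Converting the expression Q to a DFA (subset construction, then merging equivalent states) gives the minimal DFA with states {q0, q1}, start state q0, accepting states {q1} and transitions q0: x→q1, y→q0; q1: x→q1, y→q0.
Exploring the product automaton P × Q from the start pair (p0, q0), following both machines on each input symbol, reaches 9 state pairs: (p0, q0), (p1, q1), (p2, q0), (p3, q0), (p4, q1), (p5, q0), (p6, q1), (p4, q0), (p7, q1).
P accepts in {p6, p7} and Q accepts in {q1}. The reachable pairs whose P-component is accepting are (p6, q1), (p7, q1); in each of them the Q-component is accepting too, so the product for L(P) \ L(Q) (P-component accepting, Q-component rejecting) has no reachable accepting pair and the difference is empty.
Hence every string in L(P) is also in L(Q).

Yes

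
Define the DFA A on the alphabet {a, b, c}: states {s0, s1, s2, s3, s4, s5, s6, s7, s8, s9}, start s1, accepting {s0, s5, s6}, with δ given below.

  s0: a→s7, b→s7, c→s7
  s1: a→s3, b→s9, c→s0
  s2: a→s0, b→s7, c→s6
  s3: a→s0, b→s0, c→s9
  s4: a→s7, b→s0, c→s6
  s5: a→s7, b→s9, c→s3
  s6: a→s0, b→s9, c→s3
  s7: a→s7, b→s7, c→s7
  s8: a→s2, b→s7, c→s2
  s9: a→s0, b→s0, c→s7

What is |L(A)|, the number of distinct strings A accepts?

7

The useful subgraph on states {s0, s1, s3, s9} is acyclic, so L(A) is finite; the longest accepting path visits 4 useful states, giving maximum string length 3.
Counting accepting paths from s1 by length: 1 of length 1, 4 of length 2, 2 of length 3. Total 7.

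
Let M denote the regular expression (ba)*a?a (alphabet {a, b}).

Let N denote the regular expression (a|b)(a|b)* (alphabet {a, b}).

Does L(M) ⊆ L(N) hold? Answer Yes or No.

Converting the expression M to a DFA (subset construction, then merging equivalent states) gives the minimal DFA with states {m0, m1, m2, m3, m4}, start state m0, accepting states {m1, m3} and transitions m0: a→m1, b→m2; m1: a→m3, b→m4; m2: a→m0, b→m4; m3: a→m4, b→m4; m4: a→m4, b→m4.
Converting the expression N to a DFA (subset construction, then merging equivalent states) gives the minimal DFA with states {n0, n1}, start state n0, accepting states {n1} and transitions n0: a→n1, b→n1; n1: a→n1, b→n1.
Exploring the product automaton M × N from the start pair (m0, n0), following both machines on each input symbol, reaches 6 state pairs: (m0, n0), (m1, n1), (m2, n1), (m3, n1), (m4, n1), (m0, n1).
M accepts in {m1, m3} and N accepts in {n1}. The reachable pairs whose M-component is accepting are (m1, n1), (m3, n1); in each of them the N-component is accepting too, so the product for L(M) \ L(N) (M-component accepting, N-component rejecting) has no reachable accepting pair and the difference is empty.
Hence every string in L(M) is also in L(N).

Yes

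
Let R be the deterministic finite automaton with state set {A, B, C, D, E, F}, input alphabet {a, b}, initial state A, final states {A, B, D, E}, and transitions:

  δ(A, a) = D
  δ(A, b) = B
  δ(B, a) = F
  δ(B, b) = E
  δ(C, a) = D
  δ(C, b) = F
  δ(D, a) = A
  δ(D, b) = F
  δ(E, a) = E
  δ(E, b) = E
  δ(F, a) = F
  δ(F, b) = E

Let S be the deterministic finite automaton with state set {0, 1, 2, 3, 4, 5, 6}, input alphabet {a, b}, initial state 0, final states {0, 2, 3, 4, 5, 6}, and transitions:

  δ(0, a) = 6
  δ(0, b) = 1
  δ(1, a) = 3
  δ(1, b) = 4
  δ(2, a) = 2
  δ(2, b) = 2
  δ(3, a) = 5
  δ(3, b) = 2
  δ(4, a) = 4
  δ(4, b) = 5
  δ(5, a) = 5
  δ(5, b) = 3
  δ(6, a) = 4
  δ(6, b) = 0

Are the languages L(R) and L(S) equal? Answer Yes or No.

No

The string b is accepted by R but rejected by S.
So L(R) ≠ L(S).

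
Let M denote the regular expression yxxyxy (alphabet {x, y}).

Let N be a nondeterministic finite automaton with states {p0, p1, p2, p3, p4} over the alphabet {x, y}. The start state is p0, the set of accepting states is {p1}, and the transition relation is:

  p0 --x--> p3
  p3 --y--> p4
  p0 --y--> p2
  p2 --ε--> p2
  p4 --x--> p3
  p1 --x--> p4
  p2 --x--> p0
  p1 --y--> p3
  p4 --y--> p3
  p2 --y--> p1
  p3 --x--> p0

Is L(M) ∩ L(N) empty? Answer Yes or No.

Converting the expression M to a DFA (subset construction, then merging equivalent states) gives the minimal DFA with states {m0, m1, m2, m3, m4, m5, m6, m7}, start state m0, accepting states {m7} and transitions m0: x→m1, y→m2; m1: x→m1, y→m1; m2: x→m3, y→m1; m3: x→m4, y→m1; m4: x→m1, y→m5; m5: x→m6, y→m1; m6: x→m1, y→m7; m7: x→m1, y→m1.
Exploring the product automaton M × N from the start pair (m0, p0), following both machines on each input symbol, reaches 12 state pairs: (m0, p0), (m1, p3), (m2, p2), (m1, p0), (m1, p4), (m3, p0), (m1, p1), (m1, p2), (m4, p3), (m5, p4), (m6, p3), (m7, p4).
M accepts in {m7} and N accepts in {p1}; no reachable pair has both components accepting, so no string drives both machines to acceptance simultaneously and L(M) ∩ L(N) = ∅.
So no string is accepted by both, and the intersection is empty.

Yes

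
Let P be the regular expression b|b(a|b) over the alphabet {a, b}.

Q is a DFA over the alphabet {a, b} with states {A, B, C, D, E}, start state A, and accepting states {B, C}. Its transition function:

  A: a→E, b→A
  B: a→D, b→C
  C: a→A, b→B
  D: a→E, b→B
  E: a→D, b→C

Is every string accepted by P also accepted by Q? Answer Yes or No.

No

The string b is in L(P) but not in L(Q).
So L(P) ⊄ L(Q).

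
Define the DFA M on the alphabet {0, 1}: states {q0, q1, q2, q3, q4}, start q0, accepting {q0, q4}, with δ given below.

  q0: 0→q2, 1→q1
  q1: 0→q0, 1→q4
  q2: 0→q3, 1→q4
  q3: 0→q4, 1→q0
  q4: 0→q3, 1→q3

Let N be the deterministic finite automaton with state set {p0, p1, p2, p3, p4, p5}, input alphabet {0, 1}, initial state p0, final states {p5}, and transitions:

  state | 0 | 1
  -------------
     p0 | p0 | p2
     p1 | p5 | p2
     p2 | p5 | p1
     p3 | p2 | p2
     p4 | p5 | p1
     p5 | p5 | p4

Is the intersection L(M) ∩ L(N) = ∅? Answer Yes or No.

The string 10 is accepted by both M and N.
Hence L(M) ∩ L(N) ≠ ∅.

No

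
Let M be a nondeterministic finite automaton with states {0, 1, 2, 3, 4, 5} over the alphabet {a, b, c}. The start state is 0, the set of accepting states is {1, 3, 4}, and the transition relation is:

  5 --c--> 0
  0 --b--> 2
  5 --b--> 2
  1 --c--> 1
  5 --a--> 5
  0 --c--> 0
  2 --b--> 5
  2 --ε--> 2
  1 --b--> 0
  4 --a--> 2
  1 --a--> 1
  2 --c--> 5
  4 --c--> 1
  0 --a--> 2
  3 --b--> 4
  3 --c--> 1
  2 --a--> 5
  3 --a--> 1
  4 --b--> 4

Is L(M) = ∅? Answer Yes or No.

The states reachable from the start state are {0, 2, 5}.
None of the accepting states {1, 3, 4} is reachable, so no string is accepted and L(M) = ∅.

Yes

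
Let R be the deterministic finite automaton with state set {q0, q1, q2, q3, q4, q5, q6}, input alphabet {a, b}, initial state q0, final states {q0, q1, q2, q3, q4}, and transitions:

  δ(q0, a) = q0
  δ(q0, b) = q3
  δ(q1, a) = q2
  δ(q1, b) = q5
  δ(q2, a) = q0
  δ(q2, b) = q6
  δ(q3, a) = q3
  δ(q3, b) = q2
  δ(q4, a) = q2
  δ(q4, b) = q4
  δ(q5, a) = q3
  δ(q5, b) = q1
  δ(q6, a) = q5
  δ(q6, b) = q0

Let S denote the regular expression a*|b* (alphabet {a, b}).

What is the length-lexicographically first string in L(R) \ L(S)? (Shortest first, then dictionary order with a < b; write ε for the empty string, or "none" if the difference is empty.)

ab

The string ab is accepted by R but not by S.
No shorter string lies in the difference, and ab is the lexicographically first length-2 string in L(R) \ L(S).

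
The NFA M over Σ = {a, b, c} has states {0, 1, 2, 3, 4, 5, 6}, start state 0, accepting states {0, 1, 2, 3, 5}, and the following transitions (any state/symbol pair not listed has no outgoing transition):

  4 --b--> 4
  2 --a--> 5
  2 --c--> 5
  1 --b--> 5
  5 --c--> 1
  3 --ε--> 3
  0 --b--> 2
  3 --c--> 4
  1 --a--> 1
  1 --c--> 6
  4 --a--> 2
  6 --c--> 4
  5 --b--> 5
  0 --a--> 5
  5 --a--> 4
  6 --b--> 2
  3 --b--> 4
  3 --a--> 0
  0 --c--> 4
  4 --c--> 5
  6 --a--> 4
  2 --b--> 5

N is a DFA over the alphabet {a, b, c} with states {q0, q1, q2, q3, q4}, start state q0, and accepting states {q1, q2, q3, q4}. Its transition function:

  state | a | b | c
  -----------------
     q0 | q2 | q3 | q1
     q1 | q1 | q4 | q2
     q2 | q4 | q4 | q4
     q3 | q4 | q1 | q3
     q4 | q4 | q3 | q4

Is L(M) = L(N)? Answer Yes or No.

The empty string ε is accepted by M but rejected by N.
So L(M) ≠ L(N).

No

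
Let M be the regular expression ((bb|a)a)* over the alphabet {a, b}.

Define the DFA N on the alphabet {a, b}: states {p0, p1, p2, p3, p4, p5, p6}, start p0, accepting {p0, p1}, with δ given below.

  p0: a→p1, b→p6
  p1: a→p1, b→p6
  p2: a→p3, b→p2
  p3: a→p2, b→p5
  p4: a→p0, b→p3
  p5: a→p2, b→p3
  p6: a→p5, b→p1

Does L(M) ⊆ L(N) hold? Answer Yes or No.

Yes

Converting the expression M to a DFA (subset construction, then merging equivalent states) gives the minimal DFA with states {m0, m1, m2, m3}, start state m0, accepting states {m0} and transitions m0: a→m1, b→m2; m1: a→m0, b→m3; m2: a→m3, b→m1; m3: a→m3, b→m3.
Exploring the product automaton M × N from the start pair (m0, p0), following both machines on each input symbol, reaches 9 state pairs: (m0, p0), (m1, p1), (m2, p6), (m0, p1), (m3, p6), (m3, p5), (m3, p1), (m3, p2), (m3, p3).
M accepts in {m0} and N accepts in {p0, p1}. The reachable pairs whose M-component is accepting are (m0, p0), (m0, p1); in each of them the N-component is accepting too, so the product for L(M) \ L(N) (M-component accepting, N-component rejecting) has no reachable accepting pair and the difference is empty.
Hence every string in L(M) is also in L(N).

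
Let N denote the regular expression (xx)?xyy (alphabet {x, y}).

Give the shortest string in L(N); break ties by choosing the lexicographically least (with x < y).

xyy

By inspection of the expression, no string of length less than 3 matches, and xyy is the lexicographically first match of length 3.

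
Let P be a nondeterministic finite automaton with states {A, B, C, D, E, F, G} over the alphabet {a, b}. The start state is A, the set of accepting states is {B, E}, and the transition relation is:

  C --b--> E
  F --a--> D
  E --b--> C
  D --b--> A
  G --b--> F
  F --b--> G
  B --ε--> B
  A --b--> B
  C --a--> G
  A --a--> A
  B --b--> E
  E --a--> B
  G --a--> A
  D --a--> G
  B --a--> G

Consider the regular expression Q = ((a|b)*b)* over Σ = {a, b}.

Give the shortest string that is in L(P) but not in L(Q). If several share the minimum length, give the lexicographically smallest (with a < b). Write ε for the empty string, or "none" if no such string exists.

bba

The string bba is accepted by P but not by Q.
No shorter string lies in the difference, and bba is the lexicographically first length-3 string in L(P) \ L(Q).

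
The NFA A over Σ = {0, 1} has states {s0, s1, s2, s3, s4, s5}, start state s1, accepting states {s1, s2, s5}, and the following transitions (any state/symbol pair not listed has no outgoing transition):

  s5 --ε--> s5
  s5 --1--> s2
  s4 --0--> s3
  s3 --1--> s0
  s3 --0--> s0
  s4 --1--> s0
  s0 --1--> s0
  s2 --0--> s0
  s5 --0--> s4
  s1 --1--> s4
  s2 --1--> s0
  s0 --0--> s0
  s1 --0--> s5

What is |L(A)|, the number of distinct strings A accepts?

The useful subgraph on states {s1, s2, s5} is acyclic, so L(A) is finite; the longest accepting path visits 3 useful states, giving maximum string length 2.
Counting accepting paths from s1 by length: 1 of length 0, 1 of length 1, 1 of length 2. Total 3.

3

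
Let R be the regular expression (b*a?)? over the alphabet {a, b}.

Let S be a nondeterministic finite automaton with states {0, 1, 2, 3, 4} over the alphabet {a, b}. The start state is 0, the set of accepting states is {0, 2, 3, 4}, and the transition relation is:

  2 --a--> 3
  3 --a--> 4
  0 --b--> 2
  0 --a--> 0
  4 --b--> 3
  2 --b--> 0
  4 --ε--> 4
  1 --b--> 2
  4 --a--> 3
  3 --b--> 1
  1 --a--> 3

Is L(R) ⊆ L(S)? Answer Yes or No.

Converting the expression R to a DFA (subset construction, then merging equivalent states) gives the minimal DFA with states {r0, r1, r2}, start state r0, accepting states {r0, r1} and transitions r0: a→r1, b→r0; r1: a→r2, b→r2; r2: a→r2, b→r2.
Exploring the product automaton R × S from the start pair (r0, 0), following both machines on each input symbol, reaches 9 state pairs: (r0, 0), (r1, 0), (r0, 2), (r2, 0), (r2, 2), (r1, 3), (r2, 3), (r2, 4), (r2, 1).
R accepts in {r0, r1} and S accepts in {0, 2, 3, 4}. The reachable pairs whose R-component is accepting are (r0, 0), (r1, 0), (r0, 2), (r1, 3); in each of them the S-component is accepting too, so the product for L(R) \ L(S) (R-component accepting, S-component rejecting) has no reachable accepting pair and the difference is empty.
Hence every string in L(R) is also in L(S).

Yes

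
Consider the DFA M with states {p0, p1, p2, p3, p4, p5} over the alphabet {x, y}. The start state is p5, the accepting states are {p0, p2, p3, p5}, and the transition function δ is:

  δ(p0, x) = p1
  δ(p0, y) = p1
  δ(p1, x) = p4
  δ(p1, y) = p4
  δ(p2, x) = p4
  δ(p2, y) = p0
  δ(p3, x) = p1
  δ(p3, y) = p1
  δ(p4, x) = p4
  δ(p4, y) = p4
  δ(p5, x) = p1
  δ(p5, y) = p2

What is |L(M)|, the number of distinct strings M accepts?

3

The useful subgraph on states {p0, p2, p5} is acyclic, so L(M) is finite; the longest accepting path visits 3 useful states, giving maximum string length 2.
Counting accepting paths from p5 by length: 1 of length 0, 1 of length 1, 1 of length 2. Total 3.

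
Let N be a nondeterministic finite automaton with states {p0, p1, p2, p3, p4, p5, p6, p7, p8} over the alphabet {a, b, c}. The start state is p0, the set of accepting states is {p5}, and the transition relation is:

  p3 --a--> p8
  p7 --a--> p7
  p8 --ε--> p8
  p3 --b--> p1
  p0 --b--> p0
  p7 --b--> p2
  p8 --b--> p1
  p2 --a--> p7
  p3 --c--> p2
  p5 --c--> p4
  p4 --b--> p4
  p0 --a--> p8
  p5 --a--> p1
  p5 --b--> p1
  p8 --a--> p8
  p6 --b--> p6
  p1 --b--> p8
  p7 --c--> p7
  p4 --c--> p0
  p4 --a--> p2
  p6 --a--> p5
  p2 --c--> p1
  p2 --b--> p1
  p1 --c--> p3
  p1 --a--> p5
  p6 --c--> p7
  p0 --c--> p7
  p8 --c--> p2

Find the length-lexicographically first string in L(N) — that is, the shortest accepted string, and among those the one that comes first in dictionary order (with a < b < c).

aba

A breadth-first search from p0 reaches an accepting state first via the path p0 → p8 → p1 → p5 on input aba.
No string of length < 3 is accepted (BFS exhausts all shorter strings without reaching an accepting state), and aba is the lexicographically least accepting string of length 3.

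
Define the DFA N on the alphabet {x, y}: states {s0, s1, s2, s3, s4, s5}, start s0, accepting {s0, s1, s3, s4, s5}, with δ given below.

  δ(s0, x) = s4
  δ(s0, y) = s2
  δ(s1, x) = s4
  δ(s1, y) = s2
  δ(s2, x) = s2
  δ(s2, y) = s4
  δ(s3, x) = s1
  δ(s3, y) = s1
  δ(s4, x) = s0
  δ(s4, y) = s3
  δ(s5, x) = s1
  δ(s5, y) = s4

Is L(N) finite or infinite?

infinite

State s2 is reachable from the start and can reach an accepting state, and it lies on the cycle s2 → s2.
Traversing that cycle any number of times yields accepted strings of unbounded length, so the language is infinite.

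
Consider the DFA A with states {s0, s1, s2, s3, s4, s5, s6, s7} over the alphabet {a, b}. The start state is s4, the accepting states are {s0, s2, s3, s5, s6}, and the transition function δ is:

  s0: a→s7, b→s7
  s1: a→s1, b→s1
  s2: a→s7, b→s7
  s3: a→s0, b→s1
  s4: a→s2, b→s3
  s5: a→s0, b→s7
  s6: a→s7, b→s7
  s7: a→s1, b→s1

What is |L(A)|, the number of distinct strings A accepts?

The useful subgraph on states {s0, s2, s3, s4} is acyclic, so L(A) is finite; the longest accepting path visits 3 useful states, giving maximum string length 2.
Counting accepting paths from s4 by length: 2 of length 1, 1 of length 2. Total 3.

3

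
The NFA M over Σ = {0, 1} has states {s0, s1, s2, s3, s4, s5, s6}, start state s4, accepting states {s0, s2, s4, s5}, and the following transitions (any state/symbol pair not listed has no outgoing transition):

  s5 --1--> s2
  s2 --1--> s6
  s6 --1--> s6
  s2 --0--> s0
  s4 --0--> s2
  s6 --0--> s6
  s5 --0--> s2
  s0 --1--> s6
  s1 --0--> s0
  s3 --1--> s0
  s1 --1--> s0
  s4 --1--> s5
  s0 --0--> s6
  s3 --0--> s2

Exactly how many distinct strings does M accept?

The useful subgraph on states {s0, s2, s4, s5} is acyclic, so L(M) is finite; the longest accepting path visits 4 useful states, giving maximum string length 3.
Counting accepting paths from s4 by length: 1 of length 0, 2 of length 1, 3 of length 2, 2 of length 3. Total 8.

8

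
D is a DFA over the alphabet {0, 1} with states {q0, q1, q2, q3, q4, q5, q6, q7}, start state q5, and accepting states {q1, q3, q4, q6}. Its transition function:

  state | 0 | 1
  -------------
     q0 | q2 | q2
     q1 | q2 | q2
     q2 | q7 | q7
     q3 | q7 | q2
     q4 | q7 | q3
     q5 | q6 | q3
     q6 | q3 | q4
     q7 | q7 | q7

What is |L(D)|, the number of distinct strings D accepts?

5

The useful subgraph on states {q3, q4, q5, q6} is acyclic, so L(D) is finite; the longest accepting path visits 4 useful states, giving maximum string length 3.
Counting accepting paths from q5 by length: 2 of length 1, 2 of length 2, 1 of length 3. Total 5.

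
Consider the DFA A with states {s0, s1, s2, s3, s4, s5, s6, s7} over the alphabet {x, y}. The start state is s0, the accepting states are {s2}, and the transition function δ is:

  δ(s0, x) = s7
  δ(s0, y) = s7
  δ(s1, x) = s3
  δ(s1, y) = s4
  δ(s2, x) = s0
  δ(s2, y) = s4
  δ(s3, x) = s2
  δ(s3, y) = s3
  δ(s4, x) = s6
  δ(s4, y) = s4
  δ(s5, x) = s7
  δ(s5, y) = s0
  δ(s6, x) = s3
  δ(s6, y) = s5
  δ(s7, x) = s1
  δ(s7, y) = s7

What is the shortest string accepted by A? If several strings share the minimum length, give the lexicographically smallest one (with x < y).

xxxx

A breadth-first search from s0 reaches an accepting state first via the path s0 → s7 → s1 → s3 → s2 on input xxxx.
No string of length < 4 is accepted (BFS exhausts all shorter strings without reaching an accepting state), and xxxx is the lexicographically least accepting string of length 4.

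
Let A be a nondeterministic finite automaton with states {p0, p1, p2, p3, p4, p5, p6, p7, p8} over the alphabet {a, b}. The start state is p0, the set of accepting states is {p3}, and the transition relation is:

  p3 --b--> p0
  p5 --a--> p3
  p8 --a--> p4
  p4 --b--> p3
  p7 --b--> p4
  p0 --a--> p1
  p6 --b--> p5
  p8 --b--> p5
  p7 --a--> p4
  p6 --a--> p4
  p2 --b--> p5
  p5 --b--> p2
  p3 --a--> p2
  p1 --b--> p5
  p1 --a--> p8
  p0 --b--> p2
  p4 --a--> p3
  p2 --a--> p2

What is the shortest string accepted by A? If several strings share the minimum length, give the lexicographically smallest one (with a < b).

aba

A breadth-first search from p0 reaches an accepting state first via the path p0 → p1 → p5 → p3 on input aba.
No string of length < 3 is accepted (BFS exhausts all shorter strings without reaching an accepting state), and aba is the lexicographically least accepting string of length 3.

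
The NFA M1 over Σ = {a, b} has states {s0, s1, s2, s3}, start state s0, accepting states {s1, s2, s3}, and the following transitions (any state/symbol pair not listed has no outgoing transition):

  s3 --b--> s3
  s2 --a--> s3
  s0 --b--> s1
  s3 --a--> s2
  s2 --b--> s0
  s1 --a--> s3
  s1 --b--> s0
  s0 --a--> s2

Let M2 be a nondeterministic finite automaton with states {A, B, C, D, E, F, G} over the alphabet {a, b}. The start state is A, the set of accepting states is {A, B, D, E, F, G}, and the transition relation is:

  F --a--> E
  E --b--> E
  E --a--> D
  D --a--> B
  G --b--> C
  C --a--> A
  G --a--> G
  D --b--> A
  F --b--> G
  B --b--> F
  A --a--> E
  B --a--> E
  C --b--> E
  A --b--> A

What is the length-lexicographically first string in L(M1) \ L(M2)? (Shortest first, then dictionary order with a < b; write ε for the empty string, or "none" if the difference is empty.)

The string aaabbab is accepted by M1 but not by M2.
No shorter string lies in the difference, and aaabbab is the lexicographically first length-7 string in L(M1) \ L(M2).

aaabbab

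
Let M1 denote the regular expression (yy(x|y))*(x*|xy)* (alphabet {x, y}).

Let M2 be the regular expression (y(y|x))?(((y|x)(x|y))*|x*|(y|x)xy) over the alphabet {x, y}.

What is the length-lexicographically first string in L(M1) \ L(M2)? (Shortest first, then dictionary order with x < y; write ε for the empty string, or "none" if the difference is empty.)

xyx

The string xyx is accepted by M1 but not by M2.
No shorter string lies in the difference, and xyx is the lexicographically first length-3 string in L(M1) \ L(M2).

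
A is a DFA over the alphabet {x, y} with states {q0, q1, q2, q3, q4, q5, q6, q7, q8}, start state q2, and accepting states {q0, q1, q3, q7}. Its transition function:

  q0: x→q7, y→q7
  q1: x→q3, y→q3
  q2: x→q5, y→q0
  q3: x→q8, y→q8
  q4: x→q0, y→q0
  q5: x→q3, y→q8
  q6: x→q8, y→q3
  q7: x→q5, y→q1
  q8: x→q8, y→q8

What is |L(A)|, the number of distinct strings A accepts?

12

The useful subgraph on states {q0, q1, q2, q3, q5, q7} is acyclic, so L(A) is finite; the longest accepting path visits 5 useful states, giving maximum string length 4.
Counting accepting paths from q2 by length: 1 of length 1, 3 of length 2, 2 of length 3, 6 of length 4. Total 12.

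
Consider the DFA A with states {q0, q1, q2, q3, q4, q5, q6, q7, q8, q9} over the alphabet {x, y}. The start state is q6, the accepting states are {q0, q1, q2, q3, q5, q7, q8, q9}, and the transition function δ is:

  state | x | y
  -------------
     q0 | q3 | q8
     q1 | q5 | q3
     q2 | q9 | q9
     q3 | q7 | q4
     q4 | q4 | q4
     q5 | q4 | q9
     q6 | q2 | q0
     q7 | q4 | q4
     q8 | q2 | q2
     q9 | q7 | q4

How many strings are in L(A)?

The useful subgraph on states {q0, q2, q3, q6, q7, q8, q9} is acyclic, so L(A) is finite; the longest accepting path visits 6 useful states, giving maximum string length 5.
Counting accepting paths from q6 by length: 2 of length 1, 4 of length 2, 5 of length 3, 4 of length 4, 4 of length 5. Total 19.

19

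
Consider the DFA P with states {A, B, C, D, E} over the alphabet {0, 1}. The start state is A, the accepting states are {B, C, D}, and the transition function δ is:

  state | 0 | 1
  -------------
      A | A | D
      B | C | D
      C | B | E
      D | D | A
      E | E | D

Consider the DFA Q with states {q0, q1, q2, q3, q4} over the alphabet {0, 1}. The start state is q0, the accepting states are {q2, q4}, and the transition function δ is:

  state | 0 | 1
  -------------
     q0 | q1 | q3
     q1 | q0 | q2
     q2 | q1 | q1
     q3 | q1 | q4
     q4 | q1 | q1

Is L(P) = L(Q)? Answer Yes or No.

The string 1 is accepted by P but rejected by Q.
So L(P) ≠ L(Q).

No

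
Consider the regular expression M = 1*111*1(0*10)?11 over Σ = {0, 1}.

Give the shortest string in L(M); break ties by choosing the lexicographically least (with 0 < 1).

By inspection of the expression, no string of length less than 5 matches, and 11111 is the lexicographically first match of length 5.

11111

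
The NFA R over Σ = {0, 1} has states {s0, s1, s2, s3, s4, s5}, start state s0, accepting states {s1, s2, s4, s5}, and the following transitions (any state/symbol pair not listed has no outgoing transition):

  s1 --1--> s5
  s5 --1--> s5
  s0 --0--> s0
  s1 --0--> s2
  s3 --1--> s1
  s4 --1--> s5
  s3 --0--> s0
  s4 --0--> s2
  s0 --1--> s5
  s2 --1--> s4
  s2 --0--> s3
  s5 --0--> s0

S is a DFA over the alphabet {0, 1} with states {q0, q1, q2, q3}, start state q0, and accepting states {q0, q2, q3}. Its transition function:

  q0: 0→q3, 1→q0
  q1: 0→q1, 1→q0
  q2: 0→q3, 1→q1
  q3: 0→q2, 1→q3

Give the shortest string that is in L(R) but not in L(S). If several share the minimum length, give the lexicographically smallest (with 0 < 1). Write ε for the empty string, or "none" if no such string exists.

001

The string 001 is accepted by R but not by S.
No shorter string lies in the difference, and 001 is the lexicographically first length-3 string in L(R) \ L(S).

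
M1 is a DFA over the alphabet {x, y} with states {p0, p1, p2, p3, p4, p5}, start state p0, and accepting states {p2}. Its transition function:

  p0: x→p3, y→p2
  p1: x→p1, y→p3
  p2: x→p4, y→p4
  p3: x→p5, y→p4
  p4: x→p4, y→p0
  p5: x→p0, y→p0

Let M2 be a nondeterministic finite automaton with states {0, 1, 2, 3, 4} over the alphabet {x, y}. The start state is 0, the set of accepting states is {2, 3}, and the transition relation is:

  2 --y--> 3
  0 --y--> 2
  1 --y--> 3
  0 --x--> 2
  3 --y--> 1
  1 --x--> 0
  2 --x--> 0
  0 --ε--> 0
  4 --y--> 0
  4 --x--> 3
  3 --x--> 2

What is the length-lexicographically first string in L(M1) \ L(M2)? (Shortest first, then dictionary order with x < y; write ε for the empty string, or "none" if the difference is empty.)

The string xyxyy is accepted by M1 but not by M2.
No shorter string lies in the difference, and xyxyy is the lexicographically first length-5 string in L(M1) \ L(M2).

xyxyy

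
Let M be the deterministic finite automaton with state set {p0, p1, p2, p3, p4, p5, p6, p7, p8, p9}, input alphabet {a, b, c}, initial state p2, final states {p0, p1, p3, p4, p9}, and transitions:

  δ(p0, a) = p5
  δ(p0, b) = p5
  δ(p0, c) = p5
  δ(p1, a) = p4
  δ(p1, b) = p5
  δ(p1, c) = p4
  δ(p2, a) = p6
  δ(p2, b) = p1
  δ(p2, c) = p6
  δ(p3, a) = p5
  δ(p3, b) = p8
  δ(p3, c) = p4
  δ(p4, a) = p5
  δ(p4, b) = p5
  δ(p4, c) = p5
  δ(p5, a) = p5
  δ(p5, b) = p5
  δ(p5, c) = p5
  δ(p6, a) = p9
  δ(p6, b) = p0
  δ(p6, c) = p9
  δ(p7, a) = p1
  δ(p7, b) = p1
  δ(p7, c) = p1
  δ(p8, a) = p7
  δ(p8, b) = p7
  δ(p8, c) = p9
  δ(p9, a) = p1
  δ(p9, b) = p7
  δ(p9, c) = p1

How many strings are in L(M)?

The useful subgraph on states {p0, p1, p2, p4, p6, p7, p9} is acyclic, so L(M) is finite; the longest accepting path visits 6 useful states, giving maximum string length 5.
Counting accepting paths from p2 by length: 1 of length 1, 8 of length 2, 8 of length 3, 28 of length 4, 24 of length 5. Total 69.

69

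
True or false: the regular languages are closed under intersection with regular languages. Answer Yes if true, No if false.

This is a special case of closure under intersection: the product of the two DFAs, accepting on F₁ × F₂, recognises the intersection.
So the regular languages are closed under intersection with a regular language.

Yes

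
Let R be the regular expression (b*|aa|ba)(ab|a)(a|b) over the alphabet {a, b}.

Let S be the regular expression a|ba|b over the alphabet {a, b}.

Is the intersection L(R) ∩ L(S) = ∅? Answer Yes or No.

Converting the expression R to a DFA (subset construction, then merging equivalent states) gives the minimal DFA with states {r0, r1, r2, r3, r4, r5, r6, r7, r8, r9, r10}, start state r0, accepting states {r3, r4, r9, r10} and transitions r0: a→r1, b→r2; r1: a→r3, b→r4; r2: a→r5, b→r6; r3: a→r7, b→r8; r4: a→r9, b→r9; r5: a→r10, b→r4; r6: a→r7, b→r6; r7: a→r9, b→r4; r8: a→r8, b→r8; r9: a→r8, b→r8; r10: a→r9, b→r4.
Converting the expression S to a DFA (subset construction, then merging equivalent states) gives the minimal DFA with states {s0, s1, s2, s3}, start state s0, accepting states {s1, s2} and transitions s0: a→s1, b→s2; s1: a→s3, b→s3; s2: a→s1, b→s3; s3: a→s3, b→s3.
Exploring the product automaton R × S from the start pair (r0, s0), following both machines on each input symbol, reaches 11 state pairs: (r0, s0), (r1, s1), (r2, s2), (r3, s3), (r4, s3), (r5, s1), (r6, s3), (r7, s3), (r8, s3), (r9, s3), (r10, s3).
R accepts in {r3, r4, r9, r10} and S accepts in {s1, s2}; no reachable pair has both components accepting, so no string drives both machines to acceptance simultaneously and L(R) ∩ L(S) = ∅.
So no string is accepted by both, and the intersection is empty.

Yes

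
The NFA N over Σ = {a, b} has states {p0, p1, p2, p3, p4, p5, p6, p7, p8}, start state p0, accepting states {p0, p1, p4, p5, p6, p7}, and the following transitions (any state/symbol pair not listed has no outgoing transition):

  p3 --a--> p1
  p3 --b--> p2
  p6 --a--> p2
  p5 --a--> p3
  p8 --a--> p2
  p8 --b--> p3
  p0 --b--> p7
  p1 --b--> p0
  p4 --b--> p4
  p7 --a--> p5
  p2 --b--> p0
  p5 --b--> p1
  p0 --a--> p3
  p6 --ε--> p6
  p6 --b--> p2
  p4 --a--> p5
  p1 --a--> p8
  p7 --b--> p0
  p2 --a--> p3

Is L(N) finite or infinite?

State p0 is reachable from the start and can reach an accepting state, and it lies on the cycle p0 → p3 → p1 → p8 → p2 → p0.
Traversing that cycle any number of times yields accepted strings of unbounded length, so the language is infinite.

infinite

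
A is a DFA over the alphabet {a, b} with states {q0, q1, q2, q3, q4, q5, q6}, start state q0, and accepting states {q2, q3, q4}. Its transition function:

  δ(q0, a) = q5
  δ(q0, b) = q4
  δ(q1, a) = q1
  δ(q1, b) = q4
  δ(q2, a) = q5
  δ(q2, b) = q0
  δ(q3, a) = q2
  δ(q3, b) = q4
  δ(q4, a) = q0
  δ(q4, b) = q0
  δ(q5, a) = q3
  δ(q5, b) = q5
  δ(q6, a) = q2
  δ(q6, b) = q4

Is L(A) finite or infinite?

State q0 is reachable from the start and can reach an accepting state, and it lies on the cycle q0 → q4 → q0.
Traversing that cycle any number of times yields accepted strings of unbounded length, so the language is infinite.

infinite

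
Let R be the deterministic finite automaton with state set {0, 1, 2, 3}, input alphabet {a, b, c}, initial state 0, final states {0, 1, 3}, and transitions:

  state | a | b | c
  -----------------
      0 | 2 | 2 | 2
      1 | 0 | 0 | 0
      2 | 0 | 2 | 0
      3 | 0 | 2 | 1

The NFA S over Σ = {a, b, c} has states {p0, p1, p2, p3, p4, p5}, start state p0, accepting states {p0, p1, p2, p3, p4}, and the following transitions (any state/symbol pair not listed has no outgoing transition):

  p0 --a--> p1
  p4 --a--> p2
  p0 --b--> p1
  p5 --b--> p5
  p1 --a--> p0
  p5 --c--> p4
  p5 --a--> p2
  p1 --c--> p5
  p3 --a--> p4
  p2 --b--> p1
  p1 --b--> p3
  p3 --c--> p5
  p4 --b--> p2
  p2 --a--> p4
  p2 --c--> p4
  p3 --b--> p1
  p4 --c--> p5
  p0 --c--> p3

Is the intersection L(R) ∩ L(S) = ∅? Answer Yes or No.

No

The empty string ε is accepted by both R and S.
Hence L(R) ∩ L(S) ≠ ∅.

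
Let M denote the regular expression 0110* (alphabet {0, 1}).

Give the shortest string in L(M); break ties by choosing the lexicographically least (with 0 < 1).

011

By inspection of the expression, no string of length less than 3 matches, and 011 is the lexicographically first match of length 3.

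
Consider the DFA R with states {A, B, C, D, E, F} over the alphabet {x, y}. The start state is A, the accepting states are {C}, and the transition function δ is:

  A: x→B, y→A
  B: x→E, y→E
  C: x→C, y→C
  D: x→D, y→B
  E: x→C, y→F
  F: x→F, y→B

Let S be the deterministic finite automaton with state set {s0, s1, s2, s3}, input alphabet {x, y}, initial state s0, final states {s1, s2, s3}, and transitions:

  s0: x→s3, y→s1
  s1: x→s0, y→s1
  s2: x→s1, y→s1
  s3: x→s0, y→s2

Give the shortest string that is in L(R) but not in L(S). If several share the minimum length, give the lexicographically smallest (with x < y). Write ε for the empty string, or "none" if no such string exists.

xxxx

The string xxxx is accepted by R but not by S.
No shorter string lies in the difference, and xxxx is the lexicographically first length-4 string in L(R) \ L(S).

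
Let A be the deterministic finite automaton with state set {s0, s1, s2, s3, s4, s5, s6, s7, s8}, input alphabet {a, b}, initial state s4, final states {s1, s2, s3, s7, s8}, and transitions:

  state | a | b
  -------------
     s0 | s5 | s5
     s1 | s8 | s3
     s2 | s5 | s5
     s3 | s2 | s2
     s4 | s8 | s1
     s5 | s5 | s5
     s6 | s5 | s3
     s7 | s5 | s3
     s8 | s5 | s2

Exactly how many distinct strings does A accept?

The useful subgraph on states {s1, s2, s3, s4, s8} is acyclic, so L(A) is finite; the longest accepting path visits 4 useful states, giving maximum string length 3.
Counting accepting paths from s4 by length: 2 of length 1, 3 of length 2, 3 of length 3. Total 8.

8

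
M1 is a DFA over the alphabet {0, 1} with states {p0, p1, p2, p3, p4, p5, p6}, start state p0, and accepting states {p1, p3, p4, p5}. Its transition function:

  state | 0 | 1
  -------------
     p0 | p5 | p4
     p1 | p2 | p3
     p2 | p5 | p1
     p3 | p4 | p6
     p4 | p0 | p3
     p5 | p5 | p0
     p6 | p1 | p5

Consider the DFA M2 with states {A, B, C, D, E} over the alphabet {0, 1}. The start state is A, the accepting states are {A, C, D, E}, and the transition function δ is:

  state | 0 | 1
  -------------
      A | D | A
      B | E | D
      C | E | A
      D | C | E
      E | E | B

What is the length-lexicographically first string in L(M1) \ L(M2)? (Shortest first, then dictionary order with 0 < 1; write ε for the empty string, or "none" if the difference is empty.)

The string 011 is accepted by M1 but not by M2.
No shorter string lies in the difference, and 011 is the lexicographically first length-3 string in L(M1) \ L(M2).

011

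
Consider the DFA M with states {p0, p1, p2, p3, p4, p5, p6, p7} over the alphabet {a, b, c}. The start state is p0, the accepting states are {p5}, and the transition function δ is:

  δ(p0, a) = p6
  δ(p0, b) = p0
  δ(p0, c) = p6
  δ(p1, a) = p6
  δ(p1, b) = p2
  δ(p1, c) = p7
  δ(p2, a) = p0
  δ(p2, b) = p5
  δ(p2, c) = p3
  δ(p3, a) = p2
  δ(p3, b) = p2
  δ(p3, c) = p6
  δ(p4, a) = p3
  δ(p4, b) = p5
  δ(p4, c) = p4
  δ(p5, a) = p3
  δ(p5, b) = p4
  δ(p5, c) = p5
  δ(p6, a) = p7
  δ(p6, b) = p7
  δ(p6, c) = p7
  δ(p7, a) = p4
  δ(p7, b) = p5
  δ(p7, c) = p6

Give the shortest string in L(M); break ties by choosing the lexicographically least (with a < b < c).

A breadth-first search from p0 reaches an accepting state first via the path p0 → p6 → p7 → p5 on input aab.
No string of length < 3 is accepted (BFS exhausts all shorter strings without reaching an accepting state), and aab is the lexicographically least accepting string of length 3.

aab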